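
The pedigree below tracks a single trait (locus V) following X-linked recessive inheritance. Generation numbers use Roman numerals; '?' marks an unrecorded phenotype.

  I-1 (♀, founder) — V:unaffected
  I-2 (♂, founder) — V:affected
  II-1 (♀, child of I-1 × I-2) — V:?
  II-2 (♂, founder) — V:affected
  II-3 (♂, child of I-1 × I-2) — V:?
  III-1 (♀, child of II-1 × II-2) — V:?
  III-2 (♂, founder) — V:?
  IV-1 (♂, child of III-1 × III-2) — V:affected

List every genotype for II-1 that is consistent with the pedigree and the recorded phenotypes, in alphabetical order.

II-1 ∈ {X^VX^v, X^vX^v}

V/I-1 un ·: X^VX^V|X^VX^v
V/I-2 aff ·: X^vY
V/II-1 ? I-1×I-2: X^VX^v|X^vX^v
V/II-2 aff ·: X^vY
V/II-3 ? I-1×I-2: X^VY|X^vY
V/III-1 ? II-1×II-2: X^VX^v|X^vX^v
V/III-2 ? ·: X^VY|X^vY
V/IV-1 aff III-1×III-2: X^vY
⇒ V over [I-1,I-2,II-1,II-2,II-3,III-1,III-2,IV-1]: 16 consistent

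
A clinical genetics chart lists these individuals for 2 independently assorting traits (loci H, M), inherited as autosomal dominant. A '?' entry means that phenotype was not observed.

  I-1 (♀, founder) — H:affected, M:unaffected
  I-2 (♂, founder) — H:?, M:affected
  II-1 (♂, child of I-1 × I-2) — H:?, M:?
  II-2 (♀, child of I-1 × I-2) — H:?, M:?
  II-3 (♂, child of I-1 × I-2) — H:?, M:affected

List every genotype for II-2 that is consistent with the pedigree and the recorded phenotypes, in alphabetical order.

H/I-1 aff ·: Hh|HH
H/I-2 ? ·: hh|Hh|HH
H/II-1 ? I-1×I-2: hh|Hh|HH
H/II-2 ? I-1×I-2: hh|Hh|HH
H/II-3 ? I-1×I-2: hh|Hh|HH
⇒ H over [I-1,I-2,II-1,II-2,II-3]: 53 consistent
M/I-1 un ·: mm
M/I-2 aff ·: Mm|MM
M/II-1 ? I-1×I-2: mm|Mm
M/II-2 ? I-1×I-2: mm|Mm
M/II-3 aff I-1×I-2: Mm
⇒ M over [I-1,I-2,II-1,II-2,II-3]: 5 consistent

II-2 ∈ {HH Mm, HH mm, Hh Mm, Hh mm, hh Mm, hh mm}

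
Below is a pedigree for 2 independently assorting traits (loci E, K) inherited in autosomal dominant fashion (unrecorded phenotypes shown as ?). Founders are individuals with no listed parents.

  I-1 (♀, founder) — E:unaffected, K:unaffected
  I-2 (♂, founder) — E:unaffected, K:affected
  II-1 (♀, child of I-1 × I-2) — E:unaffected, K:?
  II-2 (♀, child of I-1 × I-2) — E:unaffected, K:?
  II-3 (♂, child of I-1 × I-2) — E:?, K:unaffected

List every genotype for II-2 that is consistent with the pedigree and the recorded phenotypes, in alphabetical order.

II-2 ∈ {ee Kk, ee kk}

E/I-1 un ·: ee
E/I-2 un ·: ee
E/II-1 un I-1×I-2: ee
E/II-2 un I-1×I-2: ee
E/II-3 ? I-1×I-2: ee
⇒ E over [I-1,I-2,II-1,II-2,II-3]: 1 consistent
K/I-1 un ·: kk
K/I-2 aff ·: Kk
K/II-1 ? I-1×I-2: kk|Kk
K/II-2 ? I-1×I-2: kk|Kk
K/II-3 un I-1×I-2: kk
⇒ K over [I-1,I-2,II-1,II-2,II-3]: 4 consistent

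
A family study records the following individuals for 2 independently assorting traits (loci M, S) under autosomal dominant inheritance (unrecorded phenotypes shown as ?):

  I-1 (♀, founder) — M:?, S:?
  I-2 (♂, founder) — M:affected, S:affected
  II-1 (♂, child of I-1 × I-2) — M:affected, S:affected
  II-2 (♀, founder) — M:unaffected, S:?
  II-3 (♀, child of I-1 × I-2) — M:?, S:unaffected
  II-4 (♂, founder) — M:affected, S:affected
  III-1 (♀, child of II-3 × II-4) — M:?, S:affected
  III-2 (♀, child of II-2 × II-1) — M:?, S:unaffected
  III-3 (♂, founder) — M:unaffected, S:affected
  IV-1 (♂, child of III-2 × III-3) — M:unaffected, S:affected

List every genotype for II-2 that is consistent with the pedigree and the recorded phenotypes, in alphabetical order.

M/I-1 ? ·: mm|Mm|MM
M/I-2 aff ·: Mm|MM
M/II-1 aff I-1×I-2: Mm|MM
M/II-2 un ·: mm
M/II-3 ? I-1×I-2: mm|Mm|MM
M/II-4 aff ·: Mm|MM
M/III-1 ? II-3×II-4: mm|Mm|MM
M/III-2 ? II-2×II-1: mm|Mm
M/III-3 un ·: mm
M/IV-1 un III-2×III-3: mm
⇒ M over [I-1,I-2,II-1,II-2,II-3,II-4,III-1,III-2,III-3,IV-1]: 110 consistent
S/I-1 ? ·: ss|Ss
S/I-2 aff ·: Ss
S/II-1 aff I-1×I-2: Ss
S/II-2 ? ·: ss|Ss
S/II-3 un I-1×I-2: ss
S/II-4 aff ·: Ss|SS
S/III-1 aff II-3×II-4: Ss
S/III-2 un II-2×II-1: ss
S/III-3 aff ·: Ss|SS
S/IV-1 aff III-2×III-3: Ss
⇒ S over [I-1,I-2,II-1,II-2,II-3,II-4,III-1,III-2,III-3,IV-1]: 16 consistent

II-2 ∈ {mm Ss, mm ss}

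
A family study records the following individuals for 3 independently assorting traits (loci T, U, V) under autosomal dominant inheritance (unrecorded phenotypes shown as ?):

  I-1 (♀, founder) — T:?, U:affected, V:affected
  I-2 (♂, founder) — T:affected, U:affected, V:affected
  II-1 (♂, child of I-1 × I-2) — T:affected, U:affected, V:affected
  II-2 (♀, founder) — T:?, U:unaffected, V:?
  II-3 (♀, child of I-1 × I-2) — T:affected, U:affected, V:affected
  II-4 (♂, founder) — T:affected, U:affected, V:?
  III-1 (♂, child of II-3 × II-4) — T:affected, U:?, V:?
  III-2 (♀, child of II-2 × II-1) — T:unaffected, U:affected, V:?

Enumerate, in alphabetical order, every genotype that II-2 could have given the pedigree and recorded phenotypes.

T/I-1 ? ·: tt|Tt|TT
T/I-2 aff ·: Tt|TT
T/II-1 aff I-1×I-2: Tt
T/II-2 ? ·: tt|Tt
T/II-3 aff I-1×I-2: Tt|TT
T/II-4 aff ·: Tt|TT
T/III-1 aff II-3×II-4: Tt|TT
T/III-2 un II-2×II-1: tt
⇒ T over [I-1,I-2,II-1,II-2,II-3,II-4,III-1,III-2]: 58 consistent
U/I-1 aff ·: Uu|UU
U/I-2 aff ·: Uu|UU
U/II-1 aff I-1×I-2: Uu|UU
U/II-2 un ·: uu
U/II-3 aff I-1×I-2: Uu|UU
U/II-4 aff ·: Uu|UU
U/III-1 ? II-3×II-4: uu|Uu|UU
U/III-2 aff II-2×II-1: Uu
⇒ U over [I-1,I-2,II-1,II-2,II-3,II-4,III-1,III-2]: 51 consistent
V/I-1 aff ·: Vv|VV
V/I-2 aff ·: Vv|VV
V/II-1 aff I-1×I-2: Vv|VV
V/II-2 ? ·: vv|Vv|VV
V/II-3 aff I-1×I-2: Vv|VV
V/II-4 ? ·: vv|Vv|VV
V/III-1 ? II-3×II-4: vv|Vv|VV
V/III-2 ? II-2×II-1: vv|Vv|VV
⇒ V over [I-1,I-2,II-1,II-2,II-3,II-4,III-1,III-2]: 379 consistent

II-2 ∈ {Tt uu VV, Tt uu Vv, Tt uu vv, tt uu VV, tt uu Vv, tt uu vv}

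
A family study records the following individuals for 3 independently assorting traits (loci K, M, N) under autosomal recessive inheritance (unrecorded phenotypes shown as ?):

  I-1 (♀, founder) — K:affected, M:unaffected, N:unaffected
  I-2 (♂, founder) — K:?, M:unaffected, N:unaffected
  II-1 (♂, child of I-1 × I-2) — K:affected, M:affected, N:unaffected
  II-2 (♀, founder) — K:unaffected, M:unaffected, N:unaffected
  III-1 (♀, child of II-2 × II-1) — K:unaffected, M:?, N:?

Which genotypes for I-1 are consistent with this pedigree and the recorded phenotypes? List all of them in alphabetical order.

I-1 ∈ {kk Mm NN, kk Mm Nn}

K/I-1 aff ·: kk
K/I-2 ? ·: Kk|kk
K/II-1 aff I-1×I-2: kk
K/II-2 un ·: KK|Kk
K/III-1 un II-2×II-1: Kk
⇒ K over [I-1,I-2,II-1,II-2,III-1]: 4 consistent
M/I-1 un ·: Mm
M/I-2 un ·: Mm
M/II-1 aff I-1×I-2: mm
M/II-2 un ·: MM|Mm
M/III-1 ? II-2×II-1: Mm|mm
⇒ M over [I-1,I-2,II-1,II-2,III-1]: 3 consistent
N/I-1 un ·: NN|Nn
N/I-2 un ·: NN|Nn
N/II-1 un I-1×I-2: NN|Nn
N/II-2 un ·: NN|Nn
N/III-1 ? II-2×II-1: NN|Nn|nn
⇒ N over [I-1,I-2,II-1,II-2,III-1]: 27 consistent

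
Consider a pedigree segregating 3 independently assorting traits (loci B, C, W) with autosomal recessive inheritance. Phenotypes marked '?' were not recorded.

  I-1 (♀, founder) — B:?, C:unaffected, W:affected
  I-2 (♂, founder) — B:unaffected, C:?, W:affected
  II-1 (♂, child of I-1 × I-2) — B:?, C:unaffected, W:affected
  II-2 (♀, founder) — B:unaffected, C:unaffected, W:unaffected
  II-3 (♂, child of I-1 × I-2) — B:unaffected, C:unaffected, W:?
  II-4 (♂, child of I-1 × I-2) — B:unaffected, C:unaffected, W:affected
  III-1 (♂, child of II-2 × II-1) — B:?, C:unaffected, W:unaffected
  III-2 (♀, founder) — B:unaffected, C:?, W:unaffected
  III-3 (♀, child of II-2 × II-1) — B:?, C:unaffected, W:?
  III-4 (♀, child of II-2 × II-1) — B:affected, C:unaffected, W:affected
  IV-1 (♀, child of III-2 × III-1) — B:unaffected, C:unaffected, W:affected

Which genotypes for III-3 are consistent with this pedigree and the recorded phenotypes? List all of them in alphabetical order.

B/I-1 ? ·: BB|Bb|bb
B/I-2 un ·: BB|Bb
B/II-1 ? I-1×I-2: Bb|bb
B/II-2 un ·: Bb
B/II-3 un I-1×I-2: BB|Bb
B/II-4 un I-1×I-2: BB|Bb
B/III-1 ? II-2×II-1: BB|Bb|bb
B/III-2 un ·: BB|Bb
B/III-3 ? II-2×II-1: BB|Bb|bb
B/III-4 aff II-2×II-1: bb
B/IV-1 un III-2×III-1: BB|Bb
⇒ B over [I-1,I-2,II-1,II-2,II-3,II-4,III-1,III-2,III-3,III-4,IV-1]: 438 consistent
C/I-1 un ·: CC|Cc
C/I-2 ? ·: CC|Cc|cc
C/II-1 un I-1×I-2: CC|Cc
C/II-2 un ·: CC|Cc
C/II-3 un I-1×I-2: CC|Cc
C/II-4 un I-1×I-2: CC|Cc
C/III-1 un II-2×II-1: CC|Cc
C/III-2 ? ·: CC|Cc|cc
C/III-3 un II-2×II-1: CC|Cc
C/III-4 un II-2×II-1: CC|Cc
C/IV-1 un III-2×III-1: CC|Cc
⇒ C over [I-1,I-2,II-1,II-2,II-3,II-4,III-1,III-2,III-3,III-4,IV-1]: 1528 consistent
W/I-1 aff ·: ww
W/I-2 aff ·: ww
W/II-1 aff I-1×I-2: ww
W/II-2 un ·: Ww
W/II-3 ? I-1×I-2: ww
W/II-4 aff I-1×I-2: ww
W/III-1 un II-2×II-1: Ww
W/III-2 un ·: Ww
W/III-3 ? II-2×II-1: Ww|ww
W/III-4 aff II-2×II-1: ww
W/IV-1 aff III-2×III-1: ww
⇒ W over [I-1,I-2,II-1,II-2,II-3,II-4,III-1,III-2,III-3,III-4,IV-1]: 2 consistent

III-3 ∈ {BB CC Ww, BB CC ww, BB Cc Ww, BB Cc ww, Bb CC Ww, Bb CC ww, Bb Cc Ww, Bb Cc ww, bb CC Ww, bb CC ww, bb Cc Ww, bb Cc ww}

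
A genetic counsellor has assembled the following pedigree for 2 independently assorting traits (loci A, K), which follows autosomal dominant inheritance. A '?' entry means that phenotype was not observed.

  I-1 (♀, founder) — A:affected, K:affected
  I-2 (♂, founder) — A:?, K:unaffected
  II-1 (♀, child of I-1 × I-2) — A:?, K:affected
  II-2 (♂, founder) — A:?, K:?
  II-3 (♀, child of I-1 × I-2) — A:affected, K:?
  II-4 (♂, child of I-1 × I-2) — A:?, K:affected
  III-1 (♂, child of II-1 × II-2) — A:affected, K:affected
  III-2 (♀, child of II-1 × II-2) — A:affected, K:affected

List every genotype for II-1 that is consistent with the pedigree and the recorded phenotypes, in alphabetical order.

A/I-1 aff ·: Aa|AA
A/I-2 ? ·: aa|Aa|AA
A/II-1 ? I-1×I-2: aa|Aa|AA
A/II-2 ? ·: aa|Aa|AA
A/II-3 aff I-1×I-2: Aa|AA
A/II-4 ? I-1×I-2: aa|Aa|AA
A/III-1 aff II-1×II-2: Aa|AA
A/III-2 aff II-1×II-2: Aa|AA
⇒ A over [I-1,I-2,II-1,II-2,II-3,II-4,III-1,III-2]: 259 consistent
K/I-1 aff ·: Kk|KK
K/I-2 un ·: kk
K/II-1 aff I-1×I-2: Kk
K/II-2 ? ·: kk|Kk|KK
K/II-3 ? I-1×I-2: kk|Kk
K/II-4 aff I-1×I-2: Kk
K/III-1 aff II-1×II-2: Kk|KK
K/III-2 aff II-1×II-2: Kk|KK
⇒ K over [I-1,I-2,II-1,II-2,II-3,II-4,III-1,III-2]: 27 consistent

II-1 ∈ {AA Kk, Aa Kk, aa Kk}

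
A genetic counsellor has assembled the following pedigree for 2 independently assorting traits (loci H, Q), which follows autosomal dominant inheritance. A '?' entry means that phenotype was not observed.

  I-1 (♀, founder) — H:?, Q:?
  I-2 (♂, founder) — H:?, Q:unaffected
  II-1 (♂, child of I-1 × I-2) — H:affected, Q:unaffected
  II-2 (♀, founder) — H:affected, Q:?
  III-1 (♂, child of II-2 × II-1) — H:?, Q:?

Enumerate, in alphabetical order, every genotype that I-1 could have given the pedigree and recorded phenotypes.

H/I-1 ? ·: hh|Hh|HH
H/I-2 ? ·: hh|Hh|HH
H/II-1 aff I-1×I-2: Hh|HH
H/II-2 aff ·: Hh|HH
H/III-1 ? II-2×II-1: hh|Hh|HH
⇒ H over [I-1,I-2,II-1,II-2,III-1]: 47 consistent
Q/I-1 ? ·: qq|Qq
Q/I-2 un ·: qq
Q/II-1 un I-1×I-2: qq
Q/II-2 ? ·: qq|Qq|QQ
Q/III-1 ? II-2×II-1: qq|Qq
⇒ Q over [I-1,I-2,II-1,II-2,III-1]: 8 consistent

I-1 ∈ {HH Qq, HH qq, Hh Qq, Hh qq, hh Qq, hh qq}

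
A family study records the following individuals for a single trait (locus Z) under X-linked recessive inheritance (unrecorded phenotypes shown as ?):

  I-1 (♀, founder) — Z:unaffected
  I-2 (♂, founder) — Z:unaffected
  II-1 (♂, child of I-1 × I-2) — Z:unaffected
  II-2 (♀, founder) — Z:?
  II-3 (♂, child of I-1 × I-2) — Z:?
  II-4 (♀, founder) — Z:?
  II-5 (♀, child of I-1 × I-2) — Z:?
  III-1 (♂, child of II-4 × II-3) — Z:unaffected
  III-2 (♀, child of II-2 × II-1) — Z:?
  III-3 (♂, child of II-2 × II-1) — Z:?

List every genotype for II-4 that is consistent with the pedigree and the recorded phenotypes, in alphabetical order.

Z/I-1 un ·: X^ZX^Z|X^ZX^z
Z/I-2 un ·: X^ZY
Z/II-1 un I-1×I-2: X^ZY
Z/II-2 ? ·: X^ZX^Z|X^ZX^z|X^zX^z
Z/II-3 ? I-1×I-2: X^ZY|X^zY
Z/II-4 ? ·: X^ZX^Z|X^ZX^z
Z/II-5 ? I-1×I-2: X^ZX^Z|X^ZX^z
Z/III-1 un II-4×II-3: X^ZY
Z/III-2 ? II-2×II-1: X^ZX^Z|X^ZX^z
Z/III-3 ? II-2×II-1: X^ZY|X^zY
⇒ Z over [I-1,I-2,II-1,II-2,II-3,II-4,II-5,III-1,III-2,III-3]: 60 consistent

II-4 ∈ {X^ZX^Z, X^ZX^z}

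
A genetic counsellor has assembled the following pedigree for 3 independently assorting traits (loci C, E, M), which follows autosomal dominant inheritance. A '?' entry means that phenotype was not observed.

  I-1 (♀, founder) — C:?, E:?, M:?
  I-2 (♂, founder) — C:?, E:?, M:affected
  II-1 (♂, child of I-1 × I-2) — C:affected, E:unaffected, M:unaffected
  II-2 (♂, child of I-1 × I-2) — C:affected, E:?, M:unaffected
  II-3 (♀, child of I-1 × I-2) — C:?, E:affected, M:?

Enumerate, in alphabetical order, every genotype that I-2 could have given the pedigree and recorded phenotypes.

I-2 ∈ {CC Ee Mm, CC ee Mm, Cc Ee Mm, Cc ee Mm, cc Ee Mm, cc ee Mm}

C/I-1 ? ·: cc|Cc|CC
C/I-2 ? ·: cc|Cc|CC
C/II-1 aff I-1×I-2: Cc|CC
C/II-2 aff I-1×I-2: Cc|CC
C/II-3 ? I-1×I-2: cc|Cc|CC
⇒ C over [I-1,I-2,II-1,II-2,II-3]: 35 consistent
E/I-1 ? ·: ee|Ee
E/I-2 ? ·: ee|Ee
E/II-1 un I-1×I-2: ee
E/II-2 ? I-1×I-2: ee|Ee|EE
E/II-3 aff I-1×I-2: Ee|EE
⇒ E over [I-1,I-2,II-1,II-2,II-3]: 10 consistent
M/I-1 ? ·: mm|Mm
M/I-2 aff ·: Mm
M/II-1 un I-1×I-2: mm
M/II-2 un I-1×I-2: mm
M/II-3 ? I-1×I-2: mm|Mm|MM
⇒ M over [I-1,I-2,II-1,II-2,II-3]: 5 consistent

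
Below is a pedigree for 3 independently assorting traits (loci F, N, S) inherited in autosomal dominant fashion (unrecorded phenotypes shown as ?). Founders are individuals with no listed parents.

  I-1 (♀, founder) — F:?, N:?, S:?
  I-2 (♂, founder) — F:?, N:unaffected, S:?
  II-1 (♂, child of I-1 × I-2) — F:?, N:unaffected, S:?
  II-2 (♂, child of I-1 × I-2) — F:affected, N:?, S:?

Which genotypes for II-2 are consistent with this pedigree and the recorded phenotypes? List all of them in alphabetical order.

II-2 ∈ {FF Nn SS, FF Nn Ss, FF Nn ss, FF nn SS, FF nn Ss, FF nn ss, Ff Nn SS, Ff Nn Ss, Ff Nn ss, Ff nn SS, Ff nn Ss, Ff nn ss}

F/I-1 ? ·: ff|Ff|FF
F/I-2 ? ·: ff|Ff|FF
F/II-1 ? I-1×I-2: ff|Ff|FF
F/II-2 aff I-1×I-2: Ff|FF
⇒ F over [I-1,I-2,II-1,II-2]: 21 consistent
N/I-1 ? ·: nn|Nn
N/I-2 un ·: nn
N/II-1 un I-1×I-2: nn
N/II-2 ? I-1×I-2: nn|Nn
⇒ N over [I-1,I-2,II-1,II-2]: 3 consistent
S/I-1 ? ·: ss|Ss|SS
S/I-2 ? ·: ss|Ss|SS
S/II-1 ? I-1×I-2: ss|Ss|SS
S/II-2 ? I-1×I-2: ss|Ss|SS
⇒ S over [I-1,I-2,II-1,II-2]: 29 consistent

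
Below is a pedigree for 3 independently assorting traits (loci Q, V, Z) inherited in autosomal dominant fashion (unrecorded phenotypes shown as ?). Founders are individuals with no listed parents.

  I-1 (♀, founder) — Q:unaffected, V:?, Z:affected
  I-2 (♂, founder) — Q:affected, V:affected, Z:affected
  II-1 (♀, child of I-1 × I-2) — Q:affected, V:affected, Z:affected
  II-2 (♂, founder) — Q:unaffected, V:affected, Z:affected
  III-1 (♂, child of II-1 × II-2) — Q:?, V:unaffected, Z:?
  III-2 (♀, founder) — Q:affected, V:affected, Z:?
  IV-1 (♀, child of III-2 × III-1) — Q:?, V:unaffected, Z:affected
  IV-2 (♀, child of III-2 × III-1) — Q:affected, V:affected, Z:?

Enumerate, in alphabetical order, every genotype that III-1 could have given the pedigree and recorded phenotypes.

III-1 ∈ {Qq vv ZZ, Qq vv Zz, Qq vv zz, qq vv ZZ, qq vv Zz, qq vv zz}

Q/I-1 un ·: qq
Q/I-2 aff ·: Qq|QQ
Q/II-1 aff I-1×I-2: Qq
Q/II-2 un ·: qq
Q/III-1 ? II-1×II-2: qq|Qq
Q/III-2 aff ·: Qq|QQ
Q/IV-1 ? III-2×III-1: qq|Qq|QQ
Q/IV-2 aff III-2×III-1: Qq|QQ
⇒ Q over [I-1,I-2,II-1,II-2,III-1,III-2,IV-1,IV-2]: 26 consistent
V/I-1 ? ·: vv|Vv|VV
V/I-2 aff ·: Vv|VV
V/II-1 aff I-1×I-2: Vv
V/II-2 aff ·: Vv
V/III-1 un II-1×II-2: vv
V/III-2 aff ·: Vv
V/IV-1 un III-2×III-1: vv
V/IV-2 aff III-2×III-1: Vv
⇒ V over [I-1,I-2,II-1,II-2,III-1,III-2,IV-1,IV-2]: 5 consistent
Z/I-1 aff ·: Zz|ZZ
Z/I-2 aff ·: Zz|ZZ
Z/II-1 aff I-1×I-2: Zz|ZZ
Z/II-2 aff ·: Zz|ZZ
Z/III-1 ? II-1×II-2: zz|Zz|ZZ
Z/III-2 ? ·: zz|Zz|ZZ
Z/IV-1 aff III-2×III-1: Zz|ZZ
Z/IV-2 ? III-2×III-1: zz|Zz|ZZ
⇒ Z over [I-1,I-2,II-1,II-2,III-1,III-2,IV-1,IV-2]: 213 consistent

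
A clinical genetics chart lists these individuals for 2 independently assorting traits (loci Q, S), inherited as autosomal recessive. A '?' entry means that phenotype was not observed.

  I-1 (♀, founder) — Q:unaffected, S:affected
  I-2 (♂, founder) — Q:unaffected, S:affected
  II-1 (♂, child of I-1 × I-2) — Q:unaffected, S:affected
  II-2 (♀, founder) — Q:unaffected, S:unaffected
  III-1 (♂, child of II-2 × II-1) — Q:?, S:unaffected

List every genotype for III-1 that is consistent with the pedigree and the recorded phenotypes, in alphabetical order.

III-1 ∈ {QQ Ss, Qq Ss, qq Ss}

Q/I-1 un ·: QQ|Qq
Q/I-2 un ·: QQ|Qq
Q/II-1 un I-1×I-2: QQ|Qq
Q/II-2 un ·: QQ|Qq
Q/III-1 ? II-2×II-1: QQ|Qq|qq
⇒ Q over [I-1,I-2,II-1,II-2,III-1]: 27 consistent
S/I-1 aff ·: ss
S/I-2 aff ·: ss
S/II-1 aff I-1×I-2: ss
S/II-2 un ·: SS|Ss
S/III-1 un II-2×II-1: Ss
⇒ S over [I-1,I-2,II-1,II-2,III-1]: 2 consistent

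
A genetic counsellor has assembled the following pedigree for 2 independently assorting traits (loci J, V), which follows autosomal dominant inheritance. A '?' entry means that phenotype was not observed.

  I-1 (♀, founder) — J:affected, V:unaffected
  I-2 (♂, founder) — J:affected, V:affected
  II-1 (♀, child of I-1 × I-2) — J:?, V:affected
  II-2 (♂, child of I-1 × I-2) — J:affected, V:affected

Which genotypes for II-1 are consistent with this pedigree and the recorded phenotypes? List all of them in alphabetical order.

J/I-1 aff ·: Jj|JJ
J/I-2 aff ·: Jj|JJ
J/II-1 ? I-1×I-2: jj|Jj|JJ
J/II-2 aff I-1×I-2: Jj|JJ
⇒ J over [I-1,I-2,II-1,II-2]: 15 consistent
V/I-1 un ·: vv
V/I-2 aff ·: Vv|VV
V/II-1 aff I-1×I-2: Vv
V/II-2 aff I-1×I-2: Vv
⇒ V over [I-1,I-2,II-1,II-2]: 2 consistent

II-1 ∈ {JJ Vv, Jj Vv, jj Vv}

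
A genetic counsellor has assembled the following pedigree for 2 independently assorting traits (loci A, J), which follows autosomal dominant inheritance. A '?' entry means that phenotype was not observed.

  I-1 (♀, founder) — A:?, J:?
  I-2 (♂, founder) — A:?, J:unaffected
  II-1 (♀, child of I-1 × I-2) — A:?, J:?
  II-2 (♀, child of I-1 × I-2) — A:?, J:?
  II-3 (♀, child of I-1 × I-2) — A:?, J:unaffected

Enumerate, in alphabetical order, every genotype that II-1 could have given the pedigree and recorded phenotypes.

A/I-1 ? ·: aa|Aa|AA
A/I-2 ? ·: aa|Aa|AA
A/II-1 ? I-1×I-2: aa|Aa|AA
A/II-2 ? I-1×I-2: aa|Aa|AA
A/II-3 ? I-1×I-2: aa|Aa|AA
⇒ A over [I-1,I-2,II-1,II-2,II-3]: 63 consistent
J/I-1 ? ·: jj|Jj
J/I-2 un ·: jj
J/II-1 ? I-1×I-2: jj|Jj
J/II-2 ? I-1×I-2: jj|Jj
J/II-3 un I-1×I-2: jj
⇒ J over [I-1,I-2,II-1,II-2,II-3]: 5 consistent

II-1 ∈ {AA Jj, AA jj, Aa Jj, Aa jj, aa Jj, aa jj}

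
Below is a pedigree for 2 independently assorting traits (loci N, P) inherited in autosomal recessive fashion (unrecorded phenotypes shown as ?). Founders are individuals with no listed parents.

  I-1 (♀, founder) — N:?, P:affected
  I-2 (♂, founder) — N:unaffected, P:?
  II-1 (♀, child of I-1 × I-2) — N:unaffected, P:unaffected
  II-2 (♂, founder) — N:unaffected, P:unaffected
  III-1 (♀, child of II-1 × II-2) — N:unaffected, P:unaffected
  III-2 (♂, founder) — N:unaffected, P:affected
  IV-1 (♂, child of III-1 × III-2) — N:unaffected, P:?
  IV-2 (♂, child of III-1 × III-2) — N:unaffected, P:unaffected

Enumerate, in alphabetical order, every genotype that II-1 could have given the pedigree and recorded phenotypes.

II-1 ∈ {NN Pp, Nn Pp}

N/I-1 ? ·: NN|Nn|nn
N/I-2 un ·: NN|Nn
N/II-1 un I-1×I-2: NN|Nn
N/II-2 un ·: NN|Nn
N/III-1 un II-1×II-2: NN|Nn
N/III-2 un ·: NN|Nn
N/IV-1 un III-1×III-2: NN|Nn
N/IV-2 un III-1×III-2: NN|Nn
⇒ N over [I-1,I-2,II-1,II-2,III-1,III-2,IV-1,IV-2]: 202 consistent
P/I-1 aff ·: pp
P/I-2 ? ·: PP|Pp
P/II-1 un I-1×I-2: Pp
P/II-2 un ·: PP|Pp
P/III-1 un II-1×II-2: PP|Pp
P/III-2 aff ·: pp
P/IV-1 ? III-1×III-2: Pp|pp
P/IV-2 un III-1×III-2: Pp
⇒ P over [I-1,I-2,II-1,II-2,III-1,III-2,IV-1,IV-2]: 12 consistent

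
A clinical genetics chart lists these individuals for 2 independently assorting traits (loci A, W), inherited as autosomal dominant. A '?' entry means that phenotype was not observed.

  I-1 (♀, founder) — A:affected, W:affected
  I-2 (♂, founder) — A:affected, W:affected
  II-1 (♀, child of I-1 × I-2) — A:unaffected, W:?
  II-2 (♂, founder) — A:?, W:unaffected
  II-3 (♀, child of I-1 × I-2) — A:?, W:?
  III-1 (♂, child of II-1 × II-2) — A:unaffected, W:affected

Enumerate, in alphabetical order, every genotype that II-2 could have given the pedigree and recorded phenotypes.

A/I-1 aff ·: Aa
A/I-2 aff ·: Aa
A/II-1 un I-1×I-2: aa
A/II-2 ? ·: aa|Aa
A/II-3 ? I-1×I-2: aa|Aa|AA
A/III-1 un II-1×II-2: aa
⇒ A over [I-1,I-2,II-1,II-2,II-3,III-1]: 6 consistent
W/I-1 aff ·: Ww|WW
W/I-2 aff ·: Ww|WW
W/II-1 ? I-1×I-2: Ww|WW
W/II-2 un ·: ww
W/II-3 ? I-1×I-2: ww|Ww|WW
W/III-1 aff II-1×II-2: Ww
⇒ W over [I-1,I-2,II-1,II-2,II-3,III-1]: 15 consistent

II-2 ∈ {Aa ww, aa ww}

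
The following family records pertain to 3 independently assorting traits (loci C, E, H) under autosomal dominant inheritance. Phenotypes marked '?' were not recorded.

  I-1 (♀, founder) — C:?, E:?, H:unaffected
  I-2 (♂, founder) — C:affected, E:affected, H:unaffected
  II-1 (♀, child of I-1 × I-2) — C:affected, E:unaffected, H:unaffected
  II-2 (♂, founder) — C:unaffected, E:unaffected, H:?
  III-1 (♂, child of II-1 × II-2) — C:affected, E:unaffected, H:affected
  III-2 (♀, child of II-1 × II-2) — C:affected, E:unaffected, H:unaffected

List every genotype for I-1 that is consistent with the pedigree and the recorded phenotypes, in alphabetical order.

I-1 ∈ {CC Ee hh, CC ee hh, Cc Ee hh, Cc ee hh, cc Ee hh, cc ee hh}

C/I-1 ? ·: cc|Cc|CC
C/I-2 aff ·: Cc|CC
C/II-1 aff I-1×I-2: Cc|CC
C/II-2 un ·: cc
C/III-1 aff II-1×II-2: Cc
C/III-2 aff II-1×II-2: Cc
⇒ C over [I-1,I-2,II-1,II-2,III-1,III-2]: 9 consistent
E/I-1 ? ·: ee|Ee
E/I-2 aff ·: Ee
E/II-1 un I-1×I-2: ee
E/II-2 un ·: ee
E/III-1 un II-1×II-2: ee
E/III-2 un II-1×II-2: ee
⇒ E over [I-1,I-2,II-1,II-2,III-1,III-2]: 2 consistent
H/I-1 un ·: hh
H/I-2 un ·: hh
H/II-1 un I-1×I-2: hh
H/II-2 ? ·: Hh
H/III-1 aff II-1×II-2: Hh
H/III-2 un II-1×II-2: hh
⇒ H over [I-1,I-2,II-1,II-2,III-1,III-2]: 1 consistent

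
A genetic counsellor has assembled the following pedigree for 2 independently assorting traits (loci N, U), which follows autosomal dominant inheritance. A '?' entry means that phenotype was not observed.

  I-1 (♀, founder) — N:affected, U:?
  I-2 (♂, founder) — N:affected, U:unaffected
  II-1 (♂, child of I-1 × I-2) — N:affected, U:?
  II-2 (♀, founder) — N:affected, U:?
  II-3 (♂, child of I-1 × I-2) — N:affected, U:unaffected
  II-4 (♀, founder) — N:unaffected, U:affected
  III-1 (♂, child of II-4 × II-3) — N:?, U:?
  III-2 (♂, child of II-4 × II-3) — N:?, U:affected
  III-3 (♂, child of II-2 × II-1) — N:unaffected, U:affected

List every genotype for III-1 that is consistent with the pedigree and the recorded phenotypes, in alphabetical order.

N/I-1 aff ·: Nn|NN
N/I-2 aff ·: Nn|NN
N/II-1 aff I-1×I-2: Nn
N/II-2 aff ·: Nn
N/II-3 aff I-1×I-2: Nn|NN
N/II-4 un ·: nn
N/III-1 ? II-4×II-3: nn|Nn
N/III-2 ? II-4×II-3: nn|Nn
N/III-3 un II-2×II-1: nn
⇒ N over [I-1,I-2,II-1,II-2,II-3,II-4,III-1,III-2,III-3]: 15 consistent
U/I-1 ? ·: uu|Uu
U/I-2 un ·: uu
U/II-1 ? I-1×I-2: uu|Uu
U/II-2 ? ·: uu|Uu|UU
U/II-3 un I-1×I-2: uu
U/II-4 aff ·: Uu|UU
U/III-1 ? II-4×II-3: uu|Uu
U/III-2 aff II-4×II-3: Uu
U/III-3 aff II-2×II-1: Uu|UU
⇒ U over [I-1,I-2,II-1,II-2,II-3,II-4,III-1,III-2,III-3]: 27 consistent

III-1 ∈ {Nn Uu, Nn uu, nn Uu, nn uu}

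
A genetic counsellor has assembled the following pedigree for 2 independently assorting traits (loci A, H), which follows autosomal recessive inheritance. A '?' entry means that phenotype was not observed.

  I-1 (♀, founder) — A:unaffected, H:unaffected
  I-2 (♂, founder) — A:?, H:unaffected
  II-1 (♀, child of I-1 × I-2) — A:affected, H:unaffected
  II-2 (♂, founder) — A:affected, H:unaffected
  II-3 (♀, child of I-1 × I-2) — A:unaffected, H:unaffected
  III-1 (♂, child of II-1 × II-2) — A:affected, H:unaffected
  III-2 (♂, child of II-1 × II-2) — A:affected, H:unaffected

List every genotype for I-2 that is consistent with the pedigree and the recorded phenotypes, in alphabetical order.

I-2 ∈ {Aa HH, Aa Hh, aa HH, aa Hh}

A/I-1 un ·: Aa
A/I-2 ? ·: Aa|aa
A/II-1 aff I-1×I-2: aa
A/II-2 aff ·: aa
A/II-3 un I-1×I-2: AA|Aa
A/III-1 aff II-1×II-2: aa
A/III-2 aff II-1×II-2: aa
⇒ A over [I-1,I-2,II-1,II-2,II-3,III-1,III-2]: 3 consistent
H/I-1 un ·: HH|Hh
H/I-2 un ·: HH|Hh
H/II-1 un I-1×I-2: HH|Hh
H/II-2 un ·: HH|Hh
H/II-3 un I-1×I-2: HH|Hh
H/III-1 un II-1×II-2: HH|Hh
H/III-2 un II-1×II-2: HH|Hh
⇒ H over [I-1,I-2,II-1,II-2,II-3,III-1,III-2]: 83 consistent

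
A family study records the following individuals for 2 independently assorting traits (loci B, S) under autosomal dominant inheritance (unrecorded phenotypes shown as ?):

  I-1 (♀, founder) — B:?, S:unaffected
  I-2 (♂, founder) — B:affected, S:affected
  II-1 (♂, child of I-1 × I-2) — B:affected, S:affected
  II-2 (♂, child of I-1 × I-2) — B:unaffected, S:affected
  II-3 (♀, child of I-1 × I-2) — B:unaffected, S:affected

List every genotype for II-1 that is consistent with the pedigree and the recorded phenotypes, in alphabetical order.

II-1 ∈ {BB Ss, Bb Ss}

B/I-1 ? ·: bb|Bb
B/I-2 aff ·: Bb
B/II-1 aff I-1×I-2: Bb|BB
B/II-2 un I-1×I-2: bb
B/II-3 un I-1×I-2: bb
⇒ B over [I-1,I-2,II-1,II-2,II-3]: 3 consistent
S/I-1 un ·: ss
S/I-2 aff ·: Ss|SS
S/II-1 aff I-1×I-2: Ss
S/II-2 aff I-1×I-2: Ss
S/II-3 aff I-1×I-2: Ss
⇒ S over [I-1,I-2,II-1,II-2,II-3]: 2 consistent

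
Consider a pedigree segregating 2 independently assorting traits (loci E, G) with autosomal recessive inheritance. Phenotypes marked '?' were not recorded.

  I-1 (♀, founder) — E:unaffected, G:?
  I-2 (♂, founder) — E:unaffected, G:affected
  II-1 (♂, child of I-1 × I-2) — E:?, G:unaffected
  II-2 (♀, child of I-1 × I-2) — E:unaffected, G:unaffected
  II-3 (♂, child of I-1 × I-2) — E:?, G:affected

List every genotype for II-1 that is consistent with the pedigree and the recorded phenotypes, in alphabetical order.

II-1 ∈ {EE Gg, Ee Gg, ee Gg}

E/I-1 un ·: EE|Ee
E/I-2 un ·: EE|Ee
E/II-1 ? I-1×I-2: EE|Ee|ee
E/II-2 un I-1×I-2: EE|Ee
E/II-3 ? I-1×I-2: EE|Ee|ee
⇒ E over [I-1,I-2,II-1,II-2,II-3]: 35 consistent
G/I-1 ? ·: Gg
G/I-2 aff ·: gg
G/II-1 un I-1×I-2: Gg
G/II-2 un I-1×I-2: Gg
G/II-3 aff I-1×I-2: gg
⇒ G over [I-1,I-2,II-1,II-2,II-3]: 1 consistent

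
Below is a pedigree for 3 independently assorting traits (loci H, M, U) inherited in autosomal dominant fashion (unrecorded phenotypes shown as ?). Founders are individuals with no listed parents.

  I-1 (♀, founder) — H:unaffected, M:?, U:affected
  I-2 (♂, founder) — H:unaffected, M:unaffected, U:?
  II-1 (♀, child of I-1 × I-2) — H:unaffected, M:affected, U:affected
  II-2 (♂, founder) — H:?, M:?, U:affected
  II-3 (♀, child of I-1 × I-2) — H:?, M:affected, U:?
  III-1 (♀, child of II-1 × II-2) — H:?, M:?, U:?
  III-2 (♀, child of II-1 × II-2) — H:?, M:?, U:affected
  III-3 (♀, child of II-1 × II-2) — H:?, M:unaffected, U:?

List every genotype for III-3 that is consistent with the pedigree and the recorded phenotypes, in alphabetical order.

H/I-1 un ·: hh
H/I-2 un ·: hh
H/II-1 un I-1×I-2: hh
H/II-2 ? ·: hh|Hh|HH
H/II-3 ? I-1×I-2: hh
H/III-1 ? II-1×II-2: hh|Hh
H/III-2 ? II-1×II-2: hh|Hh
H/III-3 ? II-1×II-2: hh|Hh
⇒ H over [I-1,I-2,II-1,II-2,II-3,III-1,III-2,III-3]: 10 consistent
M/I-1 ? ·: Mm|MM
M/I-2 un ·: mm
M/II-1 aff I-1×I-2: Mm
M/II-2 ? ·: mm|Mm
M/II-3 aff I-1×I-2: Mm
M/III-1 ? II-1×II-2: mm|Mm|MM
M/III-2 ? II-1×II-2: mm|Mm|MM
M/III-3 un II-1×II-2: mm
⇒ M over [I-1,I-2,II-1,II-2,II-3,III-1,III-2,III-3]: 26 consistent
U/I-1 aff ·: Uu|UU
U/I-2 ? ·: uu|Uu|UU
U/II-1 aff I-1×I-2: Uu|UU
U/II-2 aff ·: Uu|UU
U/II-3 ? I-1×I-2: uu|Uu|UU
U/III-1 ? II-1×II-2: uu|Uu|UU
U/III-2 aff II-1×II-2: Uu|UU
U/III-3 ? II-1×II-2: uu|Uu|UU
⇒ U over [I-1,I-2,II-1,II-2,II-3,III-1,III-2,III-3]: 332 consistent

III-3 ∈ {Hh mm UU, Hh mm Uu, Hh mm uu, hh mm UU, hh mm Uu, hh mm uu}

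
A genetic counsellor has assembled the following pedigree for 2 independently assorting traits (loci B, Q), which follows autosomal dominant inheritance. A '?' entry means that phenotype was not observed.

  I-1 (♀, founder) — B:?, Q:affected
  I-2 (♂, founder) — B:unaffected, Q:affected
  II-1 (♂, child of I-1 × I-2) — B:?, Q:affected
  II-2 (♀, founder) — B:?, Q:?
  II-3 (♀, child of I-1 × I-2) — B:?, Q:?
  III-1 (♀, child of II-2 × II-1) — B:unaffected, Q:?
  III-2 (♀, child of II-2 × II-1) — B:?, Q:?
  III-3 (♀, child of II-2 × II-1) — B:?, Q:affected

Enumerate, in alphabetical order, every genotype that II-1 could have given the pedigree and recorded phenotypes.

B/I-1 ? ·: bb|Bb|BB
B/I-2 un ·: bb
B/II-1 ? I-1×I-2: bb|Bb
B/II-2 ? ·: bb|Bb
B/II-3 ? I-1×I-2: bb|Bb
B/III-1 un II-2×II-1: bb
B/III-2 ? II-2×II-1: bb|Bb|BB
B/III-3 ? II-2×II-1: bb|Bb|BB
⇒ B over [I-1,I-2,II-1,II-2,II-3,III-1,III-2,III-3]: 54 consistent
Q/I-1 aff ·: Qq|QQ
Q/I-2 aff ·: Qq|QQ
Q/II-1 aff I-1×I-2: Qq|QQ
Q/II-2 ? ·: qq|Qq|QQ
Q/II-3 ? I-1×I-2: qq|Qq|QQ
Q/III-1 ? II-2×II-1: qq|Qq|QQ
Q/III-2 ? II-2×II-1: qq|Qq|QQ
Q/III-3 aff II-2×II-1: Qq|QQ
⇒ Q over [I-1,I-2,II-1,II-2,II-3,III-1,III-2,III-3]: 290 consistent

II-1 ∈ {Bb QQ, Bb Qq, bb QQ, bb Qq}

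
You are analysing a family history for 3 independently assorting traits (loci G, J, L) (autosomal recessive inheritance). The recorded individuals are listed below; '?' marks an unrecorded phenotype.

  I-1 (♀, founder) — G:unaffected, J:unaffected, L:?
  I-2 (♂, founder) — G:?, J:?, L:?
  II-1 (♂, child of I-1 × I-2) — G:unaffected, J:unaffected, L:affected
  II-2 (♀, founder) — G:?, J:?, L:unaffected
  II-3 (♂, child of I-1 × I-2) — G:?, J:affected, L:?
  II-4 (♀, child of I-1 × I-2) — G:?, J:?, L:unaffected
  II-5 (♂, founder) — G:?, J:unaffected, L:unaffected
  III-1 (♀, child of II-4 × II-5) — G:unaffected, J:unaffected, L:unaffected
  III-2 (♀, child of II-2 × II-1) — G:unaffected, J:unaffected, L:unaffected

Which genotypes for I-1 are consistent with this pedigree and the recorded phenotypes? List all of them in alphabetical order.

G/I-1 un ·: GG|Gg
G/I-2 ? ·: GG|Gg|gg
G/II-1 un I-1×I-2: GG|Gg
G/II-2 ? ·: GG|Gg|gg
G/II-3 ? I-1×I-2: GG|Gg|gg
G/II-4 ? I-1×I-2: GG|Gg|gg
G/II-5 ? ·: GG|Gg|gg
G/III-1 un II-4×II-5: GG|Gg
G/III-2 un II-2×II-1: GG|Gg
⇒ G over [I-1,I-2,II-1,II-2,II-3,II-4,II-5,III-1,III-2]: 732 consistent
J/I-1 un ·: Jj
J/I-2 ? ·: Jj|jj
J/II-1 un I-1×I-2: JJ|Jj
J/II-2 ? ·: JJ|Jj|jj
J/II-3 aff I-1×I-2: jj
J/II-4 ? I-1×I-2: JJ|Jj|jj
J/II-5 un ·: JJ|Jj
J/III-1 un II-4×II-5: JJ|Jj
J/III-2 un II-2×II-1: JJ|Jj
⇒ J over [I-1,I-2,II-1,II-2,II-3,II-4,II-5,III-1,III-2]: 111 consistent
L/I-1 ? ·: Ll|ll
L/I-2 ? ·: Ll|ll
L/II-1 aff I-1×I-2: ll
L/II-2 un ·: LL|Ll
L/II-3 ? I-1×I-2: LL|Ll|ll
L/II-4 un I-1×I-2: LL|Ll
L/II-5 un ·: LL|Ll
L/III-1 un II-4×II-5: LL|Ll
L/III-2 un II-2×II-1: Ll
⇒ L over [I-1,I-2,II-1,II-2,II-3,II-4,II-5,III-1,III-2]: 74 consistent

I-1 ∈ {GG Jj Ll, GG Jj ll, Gg Jj Ll, Gg Jj ll}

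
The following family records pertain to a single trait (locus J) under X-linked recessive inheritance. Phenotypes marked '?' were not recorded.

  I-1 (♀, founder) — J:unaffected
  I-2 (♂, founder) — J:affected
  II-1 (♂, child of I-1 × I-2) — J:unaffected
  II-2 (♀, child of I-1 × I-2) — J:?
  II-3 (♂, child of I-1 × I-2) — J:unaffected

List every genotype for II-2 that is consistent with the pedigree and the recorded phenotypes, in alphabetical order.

J/I-1 un ·: X^JX^J|X^JX^j
J/I-2 aff ·: X^jY
J/II-1 un I-1×I-2: X^JY
J/II-2 ? I-1×I-2: X^JX^j|X^jX^j
J/II-3 un I-1×I-2: X^JY
⇒ J over [I-1,I-2,II-1,II-2,II-3]: 3 consistent

II-2 ∈ {X^JX^j, X^jX^j}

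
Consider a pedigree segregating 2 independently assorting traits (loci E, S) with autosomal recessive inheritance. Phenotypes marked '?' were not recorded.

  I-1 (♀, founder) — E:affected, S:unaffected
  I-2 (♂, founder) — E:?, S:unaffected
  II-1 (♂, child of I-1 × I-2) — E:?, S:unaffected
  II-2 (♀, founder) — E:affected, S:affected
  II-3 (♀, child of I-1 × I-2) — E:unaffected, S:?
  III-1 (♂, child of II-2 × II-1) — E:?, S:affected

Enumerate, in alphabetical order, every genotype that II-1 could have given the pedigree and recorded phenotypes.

E/I-1 aff ·: ee
E/I-2 ? ·: EE|Ee
E/II-1 ? I-1×I-2: Ee|ee
E/II-2 aff ·: ee
E/II-3 un I-1×I-2: Ee
E/III-1 ? II-2×II-1: Ee|ee
⇒ E over [I-1,I-2,II-1,II-2,II-3,III-1]: 5 consistent
S/I-1 un ·: SS|Ss
S/I-2 un ·: SS|Ss
S/II-1 un I-1×I-2: Ss
S/II-2 aff ·: ss
S/II-3 ? I-1×I-2: SS|Ss|ss
S/III-1 aff II-2×II-1: ss
⇒ S over [I-1,I-2,II-1,II-2,II-3,III-1]: 7 consistent

II-1 ∈ {Ee Ss, ee Ss}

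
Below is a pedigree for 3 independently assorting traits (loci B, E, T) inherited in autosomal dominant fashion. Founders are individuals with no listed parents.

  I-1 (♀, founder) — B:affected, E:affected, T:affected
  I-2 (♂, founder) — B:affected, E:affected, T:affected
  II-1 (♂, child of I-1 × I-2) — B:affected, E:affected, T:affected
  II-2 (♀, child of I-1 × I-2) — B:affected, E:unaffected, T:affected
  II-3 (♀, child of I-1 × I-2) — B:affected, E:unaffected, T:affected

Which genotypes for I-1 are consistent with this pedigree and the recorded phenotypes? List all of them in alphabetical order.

B/I-1 aff ·: Bb|BB
B/I-2 aff ·: Bb|BB
B/II-1 aff I-1×I-2: Bb|BB
B/II-2 aff I-1×I-2: Bb|BB
B/II-3 aff I-1×I-2: Bb|BB
⇒ B over [I-1,I-2,II-1,II-2,II-3]: 25 consistent
E/I-1 aff ·: Ee
E/I-2 aff ·: Ee
E/II-1 aff I-1×I-2: Ee|EE
E/II-2 un I-1×I-2: ee
E/II-3 un I-1×I-2: ee
⇒ E over [I-1,I-2,II-1,II-2,II-3]: 2 consistent
T/I-1 aff ·: Tt|TT
T/I-2 aff ·: Tt|TT
T/II-1 aff I-1×I-2: Tt|TT
T/II-2 aff I-1×I-2: Tt|TT
T/II-3 aff I-1×I-2: Tt|TT
⇒ T over [I-1,I-2,II-1,II-2,II-3]: 25 consistent

I-1 ∈ {BB Ee TT, BB Ee Tt, Bb Ee TT, Bb Ee Tt}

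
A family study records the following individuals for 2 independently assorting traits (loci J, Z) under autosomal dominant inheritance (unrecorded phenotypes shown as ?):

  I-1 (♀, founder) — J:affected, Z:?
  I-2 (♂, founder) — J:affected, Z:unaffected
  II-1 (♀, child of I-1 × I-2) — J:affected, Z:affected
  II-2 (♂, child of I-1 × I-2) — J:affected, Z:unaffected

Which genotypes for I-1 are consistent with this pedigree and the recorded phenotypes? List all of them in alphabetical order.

J/I-1 aff ·: Jj|JJ
J/I-2 aff ·: Jj|JJ
J/II-1 aff I-1×I-2: Jj|JJ
J/II-2 aff I-1×I-2: Jj|JJ
⇒ J over [I-1,I-2,II-1,II-2]: 13 consistent
Z/I-1 ? ·: Zz
Z/I-2 un ·: zz
Z/II-1 aff I-1×I-2: Zz
Z/II-2 un I-1×I-2: zz
⇒ Z over [I-1,I-2,II-1,II-2]: 1 consistent

I-1 ∈ {JJ Zz, Jj Zz}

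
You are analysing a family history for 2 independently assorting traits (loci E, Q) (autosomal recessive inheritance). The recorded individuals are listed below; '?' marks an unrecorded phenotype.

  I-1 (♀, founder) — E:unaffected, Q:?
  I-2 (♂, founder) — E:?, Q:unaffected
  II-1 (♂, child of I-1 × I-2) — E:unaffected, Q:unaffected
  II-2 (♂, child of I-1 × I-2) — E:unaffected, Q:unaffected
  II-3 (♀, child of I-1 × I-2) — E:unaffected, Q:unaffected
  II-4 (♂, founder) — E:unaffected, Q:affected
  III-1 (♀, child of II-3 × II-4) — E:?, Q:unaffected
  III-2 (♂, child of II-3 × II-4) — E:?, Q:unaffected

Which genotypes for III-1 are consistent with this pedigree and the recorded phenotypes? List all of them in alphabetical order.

E/I-1 un ·: EE|Ee
E/I-2 ? ·: EE|Ee|ee
E/II-1 un I-1×I-2: EE|Ee
E/II-2 un I-1×I-2: EE|Ee
E/II-3 un I-1×I-2: EE|Ee
E/II-4 un ·: EE|Ee
E/III-1 ? II-3×II-4: EE|Ee|ee
E/III-2 ? II-3×II-4: EE|Ee|ee
⇒ E over [I-1,I-2,II-1,II-2,II-3,II-4,III-1,III-2]: 247 consistent
Q/I-1 ? ·: QQ|Qq|qq
Q/I-2 un ·: QQ|Qq
Q/II-1 un I-1×I-2: QQ|Qq
Q/II-2 un I-1×I-2: QQ|Qq
Q/II-3 un I-1×I-2: QQ|Qq
Q/II-4 aff ·: qq
Q/III-1 un II-3×II-4: Qq
Q/III-2 un II-3×II-4: Qq
⇒ Q over [I-1,I-2,II-1,II-2,II-3,II-4,III-1,III-2]: 27 consistent

III-1 ∈ {EE Qq, Ee Qq, ee Qq}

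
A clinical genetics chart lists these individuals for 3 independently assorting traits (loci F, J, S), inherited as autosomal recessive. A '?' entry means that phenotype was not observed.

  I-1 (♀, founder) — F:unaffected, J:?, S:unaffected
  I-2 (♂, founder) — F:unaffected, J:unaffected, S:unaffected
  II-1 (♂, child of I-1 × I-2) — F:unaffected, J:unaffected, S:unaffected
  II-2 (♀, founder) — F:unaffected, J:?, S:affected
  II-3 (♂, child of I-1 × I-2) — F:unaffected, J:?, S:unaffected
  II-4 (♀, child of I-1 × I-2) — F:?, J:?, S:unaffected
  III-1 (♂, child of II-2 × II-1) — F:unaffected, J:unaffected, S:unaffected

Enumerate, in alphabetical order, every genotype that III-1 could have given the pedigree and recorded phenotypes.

III-1 ∈ {FF JJ Ss, FF Jj Ss, Ff JJ Ss, Ff Jj Ss}

F/I-1 un ·: FF|Ff
F/I-2 un ·: FF|Ff
F/II-1 un I-1×I-2: FF|Ff
F/II-2 un ·: FF|Ff
F/II-3 un I-1×I-2: FF|Ff
F/II-4 ? I-1×I-2: FF|Ff|ff
F/III-1 un II-2×II-1: FF|Ff
⇒ F over [I-1,I-2,II-1,II-2,II-3,II-4,III-1]: 101 consistent
J/I-1 ? ·: JJ|Jj|jj
J/I-2 un ·: JJ|Jj
J/II-1 un I-1×I-2: JJ|Jj
J/II-2 ? ·: JJ|Jj|jj
J/II-3 ? I-1×I-2: JJ|Jj|jj
J/II-4 ? I-1×I-2: JJ|Jj|jj
J/III-1 un II-2×II-1: JJ|Jj
⇒ J over [I-1,I-2,II-1,II-2,II-3,II-4,III-1]: 182 consistent
S/I-1 un ·: SS|Ss
S/I-2 un ·: SS|Ss
S/II-1 un I-1×I-2: SS|Ss
S/II-2 aff ·: ss
S/II-3 un I-1×I-2: SS|Ss
S/II-4 un I-1×I-2: SS|Ss
S/III-1 un II-2×II-1: Ss
⇒ S over [I-1,I-2,II-1,II-2,II-3,II-4,III-1]: 25 consistent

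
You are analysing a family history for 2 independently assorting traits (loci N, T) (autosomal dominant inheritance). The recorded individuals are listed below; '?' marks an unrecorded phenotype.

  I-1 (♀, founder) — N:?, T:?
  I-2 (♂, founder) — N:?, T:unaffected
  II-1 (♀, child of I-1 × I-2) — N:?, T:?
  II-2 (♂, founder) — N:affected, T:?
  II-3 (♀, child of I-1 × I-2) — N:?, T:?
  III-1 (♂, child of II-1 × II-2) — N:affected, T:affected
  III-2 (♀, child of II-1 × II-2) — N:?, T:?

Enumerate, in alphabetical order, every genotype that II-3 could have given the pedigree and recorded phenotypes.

II-3 ∈ {NN Tt, NN tt, Nn Tt, Nn tt, nn Tt, nn tt}

N/I-1 ? ·: nn|Nn|NN
N/I-2 ? ·: nn|Nn|NN
N/II-1 ? I-1×I-2: nn|Nn|NN
N/II-2 aff ·: Nn|NN
N/II-3 ? I-1×I-2: nn|Nn|NN
N/III-1 aff II-1×II-2: Nn|NN
N/III-2 ? II-1×II-2: nn|Nn|NN
⇒ N over [I-1,I-2,II-1,II-2,II-3,III-1,III-2]: 194 consistent
T/I-1 ? ·: tt|Tt|TT
T/I-2 un ·: tt
T/II-1 ? I-1×I-2: tt|Tt
T/II-2 ? ·: tt|Tt|TT
T/II-3 ? I-1×I-2: tt|Tt
T/III-1 aff II-1×II-2: Tt|TT
T/III-2 ? II-1×II-2: tt|Tt|TT
⇒ T over [I-1,I-2,II-1,II-2,II-3,III-1,III-2]: 45 consistent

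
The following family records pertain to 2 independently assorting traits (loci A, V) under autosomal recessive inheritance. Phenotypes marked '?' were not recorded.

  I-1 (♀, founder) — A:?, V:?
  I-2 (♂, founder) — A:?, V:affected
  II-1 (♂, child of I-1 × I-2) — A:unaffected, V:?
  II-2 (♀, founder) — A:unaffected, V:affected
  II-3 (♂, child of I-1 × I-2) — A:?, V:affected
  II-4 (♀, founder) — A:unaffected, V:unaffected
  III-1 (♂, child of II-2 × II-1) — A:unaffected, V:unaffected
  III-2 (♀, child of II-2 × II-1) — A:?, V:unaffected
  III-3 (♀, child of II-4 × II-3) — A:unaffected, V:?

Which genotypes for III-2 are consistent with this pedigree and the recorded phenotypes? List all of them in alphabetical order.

III-2 ∈ {AA Vv, Aa Vv, aa Vv}

A/I-1 ? ·: AA|Aa|aa
A/I-2 ? ·: AA|Aa|aa
A/II-1 un I-1×I-2: AA|Aa
A/II-2 un ·: AA|Aa
A/II-3 ? I-1×I-2: AA|Aa|aa
A/II-4 un ·: AA|Aa
A/III-1 un II-2×II-1: AA|Aa
A/III-2 ? II-2×II-1: AA|Aa|aa
A/III-3 un II-4×II-3: AA|Aa
⇒ A over [I-1,I-2,II-1,II-2,II-3,II-4,III-1,III-2,III-3]: 560 consistent
V/I-1 ? ·: Vv
V/I-2 aff ·: vv
V/II-1 ? I-1×I-2: Vv
V/II-2 aff ·: vv
V/II-3 aff I-1×I-2: vv
V/II-4 un ·: VV|Vv
V/III-1 un II-2×II-1: Vv
V/III-2 un II-2×II-1: Vv
V/III-3 ? II-4×II-3: Vv|vv
⇒ V over [I-1,I-2,II-1,II-2,II-3,II-4,III-1,III-2,III-3]: 3 consistent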